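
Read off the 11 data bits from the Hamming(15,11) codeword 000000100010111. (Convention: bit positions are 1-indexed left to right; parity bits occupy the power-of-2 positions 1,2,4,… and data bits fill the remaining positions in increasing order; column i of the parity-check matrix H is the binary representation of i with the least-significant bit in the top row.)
Parity bits occupy power-of-2 positions; data bits are at positions {3,5,6,7,9,10,11,12,13,14,15} (1-indexed).
Extract: c[3]=0 c[5]=0 c[6]=0 c[7]=1 c[9]=0 c[10]=0 c[11]=1 c[12]=0 c[13]=1 c[14]=1 c[15]=1
Data = 00010010111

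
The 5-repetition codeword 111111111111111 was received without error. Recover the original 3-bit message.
Split into 5-bit blocks: 11111 11111 11111
Data = 111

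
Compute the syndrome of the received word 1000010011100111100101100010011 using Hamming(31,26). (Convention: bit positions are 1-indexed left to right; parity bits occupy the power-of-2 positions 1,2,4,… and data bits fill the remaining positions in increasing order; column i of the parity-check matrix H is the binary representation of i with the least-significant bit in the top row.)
Syndrome s = H · r^T (mod 2), r = 1000010011100111100101100010011:
  s[0] = (1010101010101010101010101010101)·(1000010011100111100101100010011) mod 2 = 1+0+0+0+0+0+0+0+1+0+1+0+0+0+1+0+1+0+0+0+0+0+1+0+0+0+1+0+0+0+1 mod 2 = 0
  s[1] = (0110011001100110011001100110011)·(1000010011100111100101100010011) mod 2 = 0+0+0+0+0+1+0+0+0+1+1+0+0+1+1+0+0+0+0+0+0+1+1+0+0+0+1+0+0+1+1 mod 2 = 0
  s[2] = (0001111000011110000111100001111)·(1000010011100111100101100010011) mod 2 = 0+0+0+0+0+1+0+0+0+0+0+0+0+1+1+0+0+0+0+1+0+1+1+0+0+0+0+0+0+1+1 mod 2 = 0
  s[3] = (0000000111111110000000011111111)·(1000010011100111100101100010011) mod 2 = 0+0+0+0+0+0+0+0+1+1+1+0+0+1+1+0+0+0+0+0+0+0+0+0+0+0+1+0+0+1+1 mod 2 = 0
  s[4] = (0000000000000001111111111111111)·(1000010011100111100101100010011) mod 2 = 0+0+0+0+0+0+0+0+0+0+0+0+0+0+0+1+1+0+0+1+0+1+1+0+0+0+1+0+0+1+1 mod 2 = 0
Syndrome = 00000
s = 0: no error detected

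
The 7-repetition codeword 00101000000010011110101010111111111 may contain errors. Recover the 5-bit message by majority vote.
Split into 7-bit blocks and majority-vote each:
  block 1 = 0010100: 2 ones, 5 zeros → 0
  block 2 = 0000010: 1 ones, 6 zeros → 0
  block 3 = 0111101: 5 ones, 2 zeros → 1
  block 4 = 0101011: 4 ones, 3 zeros → 1
  block 5 = 1111111: 7 ones, 0 zeros → 1
Decoded = 00111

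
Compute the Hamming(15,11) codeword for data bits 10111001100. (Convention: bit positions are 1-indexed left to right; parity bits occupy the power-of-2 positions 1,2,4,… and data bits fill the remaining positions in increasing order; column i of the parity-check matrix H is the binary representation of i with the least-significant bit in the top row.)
Codeword c = d · G (mod 2), d = 10111001100:
  c[0] = d·G[:,0] = (10111001100)·(11011010101) mod 2 = 1+0+0+1+1+0+0+0+1+0+0 mod 2 = 0
  c[1] = d·G[:,1] = (10111001100)·(10110110011) mod 2 = 1+0+1+1+0+0+0+0+0+0+0 mod 2 = 1
  c[2] = d·G[:,2] = (10111001100)·(10000000000) mod 2 = 1+0+0+0+0+0+0+0+0+0+0 mod 2 = 1
  c[3] = d·G[:,3] = (10111001100)·(01110001111) mod 2 = 0+0+1+1+0+0+0+1+1+0+0 mod 2 = 0
  c[4] = d·G[:,4] = (10111001100)·(01000000000) mod 2 = 0+0+0+0+0+0+0+0+0+0+0 mod 2 = 0
  c[5] = d·G[:,5] = (10111001100)·(00100000000) mod 2 = 0+0+1+0+0+0+0+0+0+0+0 mod 2 = 1
  c[6] = d·G[:,6] = (10111001100)·(00010000000) mod 2 = 0+0+0+1+0+0+0+0+0+0+0 mod 2 = 1
  c[7] = d·G[:,7] = (10111001100)·(00001111111) mod 2 = 0+0+0+0+1+0+0+1+1+0+0 mod 2 = 1
  c[8] = d·G[:,8] = (10111001100)·(00001000000) mod 2 = 0+0+0+0+1+0+0+0+0+0+0 mod 2 = 1
  c[9] = d·G[:,9] = (10111001100)·(00000100000) mod 2 = 0+0+0+0+0+0+0+0+0+0+0 mod 2 = 0
  c[10] = d·G[:,10] = (10111001100)·(00000010000) mod 2 = 0+0+0+0+0+0+0+0+0+0+0 mod 2 = 0
  c[11] = d·G[:,11] = (10111001100)·(00000001000) mod 2 = 0+0+0+0+0+0+0+1+0+0+0 mod 2 = 1
  c[12] = d·G[:,12] = (10111001100)·(00000000100) mod 2 = 0+0+0+0+0+0+0+0+1+0+0 mod 2 = 1
  c[13] = d·G[:,13] = (10111001100)·(00000000010) mod 2 = 0+0+0+0+0+0+0+0+0+0+0 mod 2 = 0
  c[14] = d·G[:,14] = (10111001100)·(00000000001) mod 2 = 0+0+0+0+0+0+0+0+0+0+0 mod 2 = 0
Codeword = 011001111001100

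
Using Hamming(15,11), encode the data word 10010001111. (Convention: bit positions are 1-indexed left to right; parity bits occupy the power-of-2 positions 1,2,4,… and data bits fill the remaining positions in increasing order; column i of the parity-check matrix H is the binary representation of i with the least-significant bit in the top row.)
Codeword c = d · G (mod 2), d = 10010001111:
  c[0] = d·G[:,0] = (10010001111)·(11011010101) mod 2 = 1+0+0+1+0+0+0+0+1+0+1 mod 2 = 0
  c[1] = d·G[:,1] = (10010001111)·(10110110011) mod 2 = 1+0+0+1+0+0+0+0+0+1+1 mod 2 = 0
  c[2] = d·G[:,2] = (10010001111)·(10000000000) mod 2 = 1+0+0+0+0+0+0+0+0+0+0 mod 2 = 1
  c[3] = d·G[:,3] = (10010001111)·(01110001111) mod 2 = 0+0+0+1+0+0+0+1+1+1+1 mod 2 = 1
  c[4] = d·G[:,4] = (10010001111)·(01000000000) mod 2 = 0+0+0+0+0+0+0+0+0+0+0 mod 2 = 0
  c[5] = d·G[:,5] = (10010001111)·(00100000000) mod 2 = 0+0+0+0+0+0+0+0+0+0+0 mod 2 = 0
  c[6] = d·G[:,6] = (10010001111)·(00010000000) mod 2 = 0+0+0+1+0+0+0+0+0+0+0 mod 2 = 1
  c[7] = d·G[:,7] = (10010001111)·(00001111111) mod 2 = 0+0+0+0+0+0+0+1+1+1+1 mod 2 = 0
  c[8] = d·G[:,8] = (10010001111)·(00001000000) mod 2 = 0+0+0+0+0+0+0+0+0+0+0 mod 2 = 0
  c[9] = d·G[:,9] = (10010001111)·(00000100000) mod 2 = 0+0+0+0+0+0+0+0+0+0+0 mod 2 = 0
  c[10] = d·G[:,10] = (10010001111)·(00000010000) mod 2 = 0+0+0+0+0+0+0+0+0+0+0 mod 2 = 0
  c[11] = d·G[:,11] = (10010001111)·(00000001000) mod 2 = 0+0+0+0+0+0+0+1+0+0+0 mod 2 = 1
  c[12] = d·G[:,12] = (10010001111)·(00000000100) mod 2 = 0+0+0+0+0+0+0+0+1+0+0 mod 2 = 1
  c[13] = d·G[:,13] = (10010001111)·(00000000010) mod 2 = 0+0+0+0+0+0+0+0+0+1+0 mod 2 = 1
  c[14] = d·G[:,14] = (10010001111)·(00000000001) mod 2 = 0+0+0+0+0+0+0+0+0+0+1 mod 2 = 1
Codeword = 001100100001111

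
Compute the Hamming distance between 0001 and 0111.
XOR = 0110, count of 1s = 2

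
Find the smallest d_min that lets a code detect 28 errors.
Detecting e errors requires d_min ≥ e + 1 = 28 + 1 = 29.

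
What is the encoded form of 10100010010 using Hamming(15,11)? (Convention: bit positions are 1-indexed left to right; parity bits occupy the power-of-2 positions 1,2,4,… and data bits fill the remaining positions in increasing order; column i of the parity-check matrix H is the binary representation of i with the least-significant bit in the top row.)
Codeword c = d · G (mod 2), d = 10100010010:
  c[0] = d·G[:,0] = (10100010010)·(11011010101) mod 2 = 1+0+0+0+0+0+1+0+0+0+0 mod 2 = 0
  c[1] = d·G[:,1] = (10100010010)·(10110110011) mod 2 = 1+0+1+0+0+0+1+0+0+1+0 mod 2 = 0
  c[2] = d·G[:,2] = (10100010010)·(10000000000) mod 2 = 1+0+0+0+0+0+0+0+0+0+0 mod 2 = 1
  c[3] = d·G[:,3] = (10100010010)·(01110001111) mod 2 = 0+0+1+0+0+0+0+0+0+1+0 mod 2 = 0
  c[4] = d·G[:,4] = (10100010010)·(01000000000) mod 2 = 0+0+0+0+0+0+0+0+0+0+0 mod 2 = 0
  c[5] = d·G[:,5] = (10100010010)·(00100000000) mod 2 = 0+0+1+0+0+0+0+0+0+0+0 mod 2 = 1
  c[6] = d·G[:,6] = (10100010010)·(00010000000) mod 2 = 0+0+0+0+0+0+0+0+0+0+0 mod 2 = 0
  c[7] = d·G[:,7] = (10100010010)·(00001111111) mod 2 = 0+0+0+0+0+0+1+0+0+1+0 mod 2 = 0
  c[8] = d·G[:,8] = (10100010010)·(00001000000) mod 2 = 0+0+0+0+0+0+0+0+0+0+0 mod 2 = 0
  c[9] = d·G[:,9] = (10100010010)·(00000100000) mod 2 = 0+0+0+0+0+0+0+0+0+0+0 mod 2 = 0
  c[10] = d·G[:,10] = (10100010010)·(00000010000) mod 2 = 0+0+0+0+0+0+1+0+0+0+0 mod 2 = 1
  c[11] = d·G[:,11] = (10100010010)·(00000001000) mod 2 = 0+0+0+0+0+0+0+0+0+0+0 mod 2 = 0
  c[12] = d·G[:,12] = (10100010010)·(00000000100) mod 2 = 0+0+0+0+0+0+0+0+0+0+0 mod 2 = 0
  c[13] = d·G[:,13] = (10100010010)·(00000000010) mod 2 = 0+0+0+0+0+0+0+0+0+1+0 mod 2 = 1
  c[14] = d·G[:,14] = (10100010010)·(00000000001) mod 2 = 0+0+0+0+0+0+0+0+0+0+0 mod 2 = 0
Codeword = 001001000010010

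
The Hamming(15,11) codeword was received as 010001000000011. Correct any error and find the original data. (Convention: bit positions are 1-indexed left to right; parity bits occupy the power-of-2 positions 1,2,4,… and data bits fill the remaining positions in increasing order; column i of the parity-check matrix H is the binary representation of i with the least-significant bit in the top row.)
Syndrome s = H · r^T (mod 2), r = 010001000000011:
  s[0] = (101010101010101)·(010001000000011) mod 2 = 0+0+0+0+0+0+0+0+0+0+0+0+0+0+1 mod 2 = 1
  s[1] = (011001100110011)·(010001000000011) mod 2 = 0+1+0+0+0+1+0+0+0+0+0+0+0+1+1 mod 2 = 0
  s[2] = (000111100001111)·(010001000000011) mod 2 = 0+0+0+0+0+1+0+0+0+0+0+0+0+1+1 mod 2 = 1
  s[3] = (000000011111111)·(010001000000011) mod 2 = 0+0+0+0+0+0+0+0+0+0+0+0+0+1+1 mod 2 = 0
Syndrome = 1010
Column 5 of H equals this syndrome → error at bit 5 (1-indexed).
Flip bit 5: 010001000000011 → 010011000000011
Extract data bits at positions {3,5,6,7,9,10,11,12,13,14,15}: 01100000011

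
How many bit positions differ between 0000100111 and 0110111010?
XOR = 0110011101, count of 1s = 6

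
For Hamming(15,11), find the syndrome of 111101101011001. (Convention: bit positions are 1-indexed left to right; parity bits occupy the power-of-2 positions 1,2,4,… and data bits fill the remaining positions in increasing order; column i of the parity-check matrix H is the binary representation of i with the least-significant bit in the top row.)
Syndrome s = H · r^T (mod 2), r = 111101101011001:
  s[0] = (101010101010101)·(111101101011001) mod 2 = 1+0+1+0+0+0+1+0+1+0+1+0+0+0+1 mod 2 = 0
  s[1] = (011001100110011)·(111101101011001) mod 2 = 0+1+1+0+0+1+1+0+0+0+1+0+0+0+1 mod 2 = 0
  s[2] = (000111100001111)·(111101101011001) mod 2 = 0+0+0+1+0+1+1+0+0+0+0+1+0+0+1 mod 2 = 1
  s[3] = (000000011111111)·(111101101011001) mod 2 = 0+0+0+0+0+0+0+0+1+0+1+1+0+0+1 mod 2 = 0
Syndrome = 0010
Non-zero syndrome: error at position 4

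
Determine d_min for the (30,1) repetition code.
d_min = 30 (the only two codewords are 0…0 and 1…1, differing in all 30 positions).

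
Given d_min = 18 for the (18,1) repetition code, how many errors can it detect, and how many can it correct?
Detection only: up to d_min − 1 = 17 errors.
Correction: up to ⌊(d_min − 1)/2⌋ = ⌊17/2⌋ = 8 errors.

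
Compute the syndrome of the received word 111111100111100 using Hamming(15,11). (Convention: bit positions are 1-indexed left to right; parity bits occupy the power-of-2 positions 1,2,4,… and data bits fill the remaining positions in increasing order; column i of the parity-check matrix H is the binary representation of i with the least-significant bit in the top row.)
Syndrome s = H · r^T (mod 2), r = 111111100111100:
  s[0] = (101010101010101)·(111111100111100) mod 2 = 1+0+1+0+1+0+1+0+0+0+1+0+1+0+0 mod 2 = 0
  s[1] = (011001100110011)·(111111100111100) mod 2 = 0+1+1+0+0+1+1+0+0+1+1+0+0+0+0 mod 2 = 0
  s[2] = (000111100001111)·(111111100111100) mod 2 = 0+0+0+1+1+1+1+0+0+0+0+1+1+0+0 mod 2 = 0
  s[3] = (000000011111111)·(111111100111100) mod 2 = 0+0+0+0+0+0+0+0+0+1+1+1+1+0+0 mod 2 = 0
Syndrome = 0000
s = 0: no error detected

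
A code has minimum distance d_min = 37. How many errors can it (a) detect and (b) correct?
(a) Detection requires d_min ≥ e+1, so e ≤ d_min − 1 = 36.
(b) Correction requires d_min ≥ 2t+1, so t ≤ ⌊(d_min − 1)/2⌋ = ⌊36/2⌋ = 18.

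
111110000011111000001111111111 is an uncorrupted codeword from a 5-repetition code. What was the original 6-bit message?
Split into 5-bit blocks: 11111 00000 11111 00000 11111 11111
Data = 101011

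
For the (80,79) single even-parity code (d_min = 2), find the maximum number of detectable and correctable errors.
Detection only: up to d_min − 1 = 1 errors.
Correction: up to ⌊(d_min − 1)/2⌋ = ⌊1/2⌋ = 0 errors.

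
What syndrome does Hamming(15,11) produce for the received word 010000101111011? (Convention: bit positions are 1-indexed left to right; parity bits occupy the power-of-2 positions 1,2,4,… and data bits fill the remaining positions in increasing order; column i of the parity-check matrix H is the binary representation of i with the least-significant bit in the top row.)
Syndrome s = H · r^T (mod 2), r = 010000101111011:
  s[0] = (101010101010101)·(010000101111011) mod 2 = 0+0+0+0+0+0+1+0+1+0+1+0+0+0+1 mod 2 = 0
  s[1] = (011001100110011)·(010000101111011) mod 2 = 0+1+0+0+0+0+1+0+0+1+1+0+0+1+1 mod 2 = 0
  s[2] = (000111100001111)·(010000101111011) mod 2 = 0+0+0+0+0+0+1+0+0+0+0+1+0+1+1 mod 2 = 0
  s[3] = (000000011111111)·(010000101111011) mod 2 = 0+0+0+0+0+0+0+0+1+1+1+1+0+1+1 mod 2 = 0
Syndrome = 0000
s = 0: no error detected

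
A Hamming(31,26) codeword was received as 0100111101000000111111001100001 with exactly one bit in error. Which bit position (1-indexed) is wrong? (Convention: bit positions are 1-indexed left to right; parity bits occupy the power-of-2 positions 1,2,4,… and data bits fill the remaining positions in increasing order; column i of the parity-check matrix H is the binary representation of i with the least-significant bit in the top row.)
Syndrome s = H · r^T (mod 2), r = 0100111101000000111111001100001:
  s[0] = (1010101010101010101010101010101)·(0100111101000000111111001100001) mod 2 = 0+0+0+0+1+0+1+0+0+0+0+0+0+0+0+0+1+0+1+0+1+0+0+0+1+0+0+0+0+0+1 mod 2 = 1
  s[1] = (0110011001100110011001100110011)·(0100111101000000111111001100001) mod 2 = 0+1+0+0+0+1+1+0+0+1+0+0+0+0+0+0+0+1+1+0+0+1+0+0+0+1+0+0+0+0+1 mod 2 = 1
  s[2] = (0001111000011110000111100001111)·(0100111101000000111111001100001) mod 2 = 0+0+0+0+1+1+1+0+0+0+0+0+0+0+0+0+0+0+0+1+1+1+0+0+0+0+0+0+0+0+1 mod 2 = 1
  s[3] = (0000000111111110000000011111111)·(0100111101000000111111001100001) mod 2 = 0+0+0+0+0+0+0+1+0+1+0+0+0+0+0+0+0+0+0+0+0+0+0+0+1+1+0+0+0+0+1 mod 2 = 1
  s[4] = (0000000000000001111111111111111)·(0100111101000000111111001100001) mod 2 = 0+0+0+0+0+0+0+0+0+0+0+0+0+0+0+0+1+1+1+1+1+1+0+0+1+1+0+0+0+0+1 mod 2 = 1
Syndrome = 11111
Column i of H is the binary representation of i, so the syndrome is the binary index of the flipped bit.
Read s = 11111 with s[0] as LSB: 1·2^0 + 1·2^1 + 1·2^2 + 1·2^3 + 1·2^4 = 31.
Error is at bit position 31.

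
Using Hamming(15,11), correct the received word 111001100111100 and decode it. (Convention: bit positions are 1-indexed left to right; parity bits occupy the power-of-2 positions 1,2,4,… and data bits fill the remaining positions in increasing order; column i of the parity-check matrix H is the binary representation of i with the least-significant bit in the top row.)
Syndrome s = H · r^T (mod 2), r = 111001100111100:
  s[0] = (101010101010101)·(111001100111100) mod 2 = 1+0+1+0+0+0+1+0+0+0+1+0+1+0+0 mod 2 = 1
  s[1] = (011001100110011)·(111001100111100) mod 2 = 0+1+1+0+0+1+1+0+0+1+1+0+0+0+0 mod 2 = 0
  s[2] = (000111100001111)·(111001100111100) mod 2 = 0+0+0+0+0+1+1+0+0+0+0+1+1+0+0 mod 2 = 0
  s[3] = (000000011111111)·(111001100111100) mod 2 = 0+0+0+0+0+0+0+0+0+1+1+1+1+0+0 mod 2 = 0
Syndrome = 1000
Column 1 of H equals this syndrome → error at bit 1 (1-indexed).
Flip bit 1: 111001100111100 → 011001100111100
Extract data bits at positions {3,5,6,7,9,10,11,12,13,14,15}: 10110111100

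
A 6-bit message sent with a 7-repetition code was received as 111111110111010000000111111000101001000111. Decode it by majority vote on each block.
Split into 7-bit blocks and majority-vote each:
  block 1 = 1111111: 7 ones, 0 zeros → 1
  block 2 = 1011101: 5 ones, 2 zeros → 1
  block 3 = 0000000: 0 ones, 7 zeros → 0
  block 4 = 1111110: 6 ones, 1 zeros → 1
  block 5 = 0010100: 2 ones, 5 zeros → 0
  block 6 = 1000111: 4 ones, 3 zeros → 1
Decoded = 110101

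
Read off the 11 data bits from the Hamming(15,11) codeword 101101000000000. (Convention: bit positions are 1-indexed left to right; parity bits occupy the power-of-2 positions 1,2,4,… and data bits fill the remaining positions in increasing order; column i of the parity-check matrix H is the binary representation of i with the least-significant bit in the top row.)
Parity bits occupy power-of-2 positions; data bits are at positions {3,5,6,7,9,10,11,12,13,14,15} (1-indexed).
Extract: c[3]=1 c[5]=0 c[6]=1 c[7]=0 c[9]=0 c[10]=0 c[11]=0 c[12]=0 c[13]=0 c[14]=0 c[15]=0
Data = 10100000000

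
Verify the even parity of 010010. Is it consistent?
Sum of all bits: 0+1+0+0+1+0 = 2; 2 mod 2 = 0. Result is 0 → valid parity.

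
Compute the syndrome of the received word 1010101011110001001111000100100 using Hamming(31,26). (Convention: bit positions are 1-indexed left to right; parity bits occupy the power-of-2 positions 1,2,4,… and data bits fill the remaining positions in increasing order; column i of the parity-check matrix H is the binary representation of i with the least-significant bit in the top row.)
Syndrome s = H · r^T (mod 2), r = 1010101011110001001111000100100:
  s[0] = (1010101010101010101010101010101)·(1010101011110001001111000100100) mod 2 = 1+0+1+0+1+0+1+0+1+0+1+0+0+0+0+0+0+0+1+0+1+0+0+0+0+0+0+0+1+0+0 mod 2 = 1
  s[1] = (0110011001100110011001100110011)·(1010101011110001001111000100100) mod 2 = 0+0+1+0+0+0+1+0+0+1+1+0+0+0+0+0+0+0+1+0+0+1+0+0+0+1+0+0+0+0+0 mod 2 = 1
  s[2] = (0001111000011110000111100001111)·(1010101011110001001111000100100) mod 2 = 0+0+0+0+1+0+1+0+0+0+0+1+0+0+0+0+0+0+0+1+1+1+0+0+0+0+0+0+1+0+0 mod 2 = 1
  s[3] = (0000000111111110000000011111111)·(1010101011110001001111000100100) mod 2 = 0+0+0+0+0+0+0+0+1+1+1+1+0+0+0+0+0+0+0+0+0+0+0+0+0+1+0+0+1+0+0 mod 2 = 0
  s[4] = (0000000000000001111111111111111)·(1010101011110001001111000100100) mod 2 = 0+0+0+0+0+0+0+0+0+0+0+0+0+0+0+1+0+0+1+1+1+1+0+0+0+1+0+0+1+0+0 mod 2 = 1
Syndrome = 11101
Non-zero syndrome: error at position 23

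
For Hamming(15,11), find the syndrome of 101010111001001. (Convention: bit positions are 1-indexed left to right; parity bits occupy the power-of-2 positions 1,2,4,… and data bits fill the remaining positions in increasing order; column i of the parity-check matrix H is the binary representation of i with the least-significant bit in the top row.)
Syndrome s = H · r^T (mod 2), r = 101010111001001:
  s[0] = (101010101010101)·(101010111001001) mod 2 = 1+0+1+0+1+0+1+0+1+0+0+0+0+0+1 mod 2 = 0
  s[1] = (011001100110011)·(101010111001001) mod 2 = 0+0+1+0+0+0+1+0+0+0+0+0+0+0+1 mod 2 = 1
  s[2] = (000111100001111)·(101010111001001) mod 2 = 0+0+0+0+1+0+1+0+0+0+0+1+0+0+1 mod 2 = 0
  s[3] = (000000011111111)·(101010111001001) mod 2 = 0+0+0+0+0+0+0+1+1+0+0+1+0+0+1 mod 2 = 0
Syndrome = 0100
Non-zero syndrome: error at position 2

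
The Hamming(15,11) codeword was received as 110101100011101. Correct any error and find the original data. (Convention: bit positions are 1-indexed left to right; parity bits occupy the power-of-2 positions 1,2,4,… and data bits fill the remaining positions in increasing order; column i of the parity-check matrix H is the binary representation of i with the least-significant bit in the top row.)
Syndrome s = H · r^T (mod 2), r = 110101100011101:
  s[0] = (101010101010101)·(110101100011101) mod 2 = 1+0+0+0+0+0+1+0+0+0+1+0+1+0+1 mod 2 = 1
  s[1] = (011001100110011)·(110101100011101) mod 2 = 0+1+0+0+0+1+1+0+0+0+1+0+0+0+1 mod 2 = 1
  s[2] = (000111100001111)·(110101100011101) mod 2 = 0+0+0+1+0+1+1+0+0+0+0+1+1+0+1 mod 2 = 0
  s[3] = (000000011111111)·(110101100011101) mod 2 = 0+0+0+0+0+0+0+0+0+0+1+1+1+0+1 mod 2 = 0
Syndrome = 1100
Column 3 of H equals this syndrome → error at bit 3 (1-indexed).
Flip bit 3: 110101100011101 → 111101100011101
Extract data bits at positions {3,5,6,7,9,10,11,12,13,14,15}: 10110011101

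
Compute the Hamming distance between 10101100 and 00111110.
XOR = 10010010, count of 1s = 3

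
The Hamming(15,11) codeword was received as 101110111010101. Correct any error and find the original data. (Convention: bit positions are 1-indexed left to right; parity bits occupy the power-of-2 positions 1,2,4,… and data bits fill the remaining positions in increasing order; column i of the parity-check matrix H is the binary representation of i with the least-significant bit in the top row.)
Syndrome s = H · r^T (mod 2), r = 101110111010101:
  s[0] = (101010101010101)·(101110111010101) mod 2 = 1+0+1+0+1+0+1+0+1+0+1+0+1+0+1 mod 2 = 0
  s[1] = (011001100110011)·(101110111010101) mod 2 = 0+0+1+0+0+0+1+0+0+0+1+0+0+0+1 mod 2 = 0
  s[2] = (000111100001111)·(101110111010101) mod 2 = 0+0+0+1+1+0+1+0+0+0+0+0+1+0+1 mod 2 = 1
  s[3] = (000000011111111)·(101110111010101) mod 2 = 0+0+0+0+0+0+0+1+1+0+1+0+1+0+1 mod 2 = 1
Syndrome = 0011
Column 12 of H equals this syndrome → error at bit 12 (1-indexed).
Flip bit 12: 101110111010101 → 101110111011101
Extract data bits at positions {3,5,6,7,9,10,11,12,13,14,15}: 11011011101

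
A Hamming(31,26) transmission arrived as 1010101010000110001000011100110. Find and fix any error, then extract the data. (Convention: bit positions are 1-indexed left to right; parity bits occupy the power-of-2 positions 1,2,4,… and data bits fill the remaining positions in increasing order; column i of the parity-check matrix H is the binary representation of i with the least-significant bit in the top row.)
Syndrome s = H · r^T (mod 2), r = 1010101010000110001000011100110:
  s[0] = (1010101010101010101010101010101)·(1010101010000110001000011100110) mod 2 = 1+0+1+0+1+0+1+0+1+0+0+0+0+0+1+0+0+0+1+0+0+0+0+0+1+0+0+0+1+0+0 mod 2 = 1
  s[1] = (0110011001100110011001100110011)·(1010101010000110001000011100110) mod 2 = 0+0+1+0+0+0+1+0+0+0+0+0+0+1+1+0+0+0+1+0+0+0+0+0+0+1+0+0+0+1+0 mod 2 = 1
  s[2] = (0001111000011110000111100001111)·(1010101010000110001000011100110) mod 2 = 0+0+0+0+1+0+1+0+0+0+0+0+0+1+1+0+0+0+0+0+0+0+0+0+0+0+0+0+1+1+0 mod 2 = 0
  s[3] = (0000000111111110000000011111111)·(1010101010000110001000011100110) mod 2 = 0+0+0+0+0+0+0+0+1+0+0+0+0+1+1+0+0+0+0+0+0+0+0+1+1+1+0+0+1+1+0 mod 2 = 0
  s[4] = (0000000000000001111111111111111)·(1010101010000110001000011100110) mod 2 = 0+0+0+0+0+0+0+0+0+0+0+0+0+0+0+0+0+0+1+0+0+0+0+1+1+1+0+0+1+1+0 mod 2 = 0
Syndrome = 11000
Column 3 of H equals this syndrome → error at bit 3 (1-indexed).
Flip bit 3: 1010101010000110001000011100110 → 1000101010000110001000011100110
Extract data bits at positions {3,5,6,7,9,10,11,12,13,14,15,17,18,19,20,21,22,23,24,25,26,27,28,29,30,31}: 01011000011001000011100110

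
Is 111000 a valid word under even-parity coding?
Sum of all bits: 1+1+1+0+0+0 = 3; 3 mod 2 = 1. Result is 1 → parity error detected.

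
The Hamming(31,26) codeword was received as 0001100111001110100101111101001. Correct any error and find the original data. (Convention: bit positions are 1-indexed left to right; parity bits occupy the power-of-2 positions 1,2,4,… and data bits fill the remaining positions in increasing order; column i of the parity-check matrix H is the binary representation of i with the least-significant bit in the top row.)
Syndrome s = H · r^T (mod 2), r = 0001100111001110100101111101001:
  s[0] = (1010101010101010101010101010101)·(0001100111001110100101111101001) mod 2 = 0+0+0+0+1+0+0+0+1+0+0+0+1+0+1+0+1+0+0+0+0+0+1+0+1+0+0+0+0+0+1 mod 2 = 0
  s[1] = (0110011001100110011001100110011)·(0001100111001110100101111101001) mod 2 = 0+0+0+0+0+0+0+0+0+1+0+0+0+1+1+0+0+0+0+0+0+1+1+0+0+1+0+0+0+0+1 mod 2 = 1
  s[2] = (0001111000011110000111100001111)·(0001100111001110100101111101001) mod 2 = 0+0+0+1+1+0+0+0+0+0+0+0+1+1+1+0+0+0+0+1+0+1+1+0+0+0+0+1+0+0+1 mod 2 = 0
  s[3] = (0000000111111110000000011111111)·(0001100111001110100101111101001) mod 2 = 0+0+0+0+0+0+0+1+1+1+0+0+1+1+1+0+0+0+0+0+0+0+0+1+1+1+0+1+0+0+1 mod 2 = 1
  s[4] = (0000000000000001111111111111111)·(0001100111001110100101111101001) mod 2 = 0+0+0+0+0+0+0+0+0+0+0+0+0+0+0+0+1+0+0+1+0+1+1+1+1+1+0+1+0+0+1 mod 2 = 1
Syndrome = 01011
Column 26 of H equals this syndrome → error at bit 26 (1-indexed).
Flip bit 26: 0001100111001110100101111101001 → 0001100111001110100101111001001
Extract data bits at positions {3,5,6,7,9,10,11,12,13,14,15,17,18,19,20,21,22,23,24,25,26,27,28,29,30,31}: 01001100111100101111001001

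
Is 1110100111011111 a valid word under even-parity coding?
Sum of all bits: 1+1+1+0+1+0+0+1+1+1+0+1+1+1+1+1 = 12; 12 mod 2 = 0. Result is 0 → valid parity.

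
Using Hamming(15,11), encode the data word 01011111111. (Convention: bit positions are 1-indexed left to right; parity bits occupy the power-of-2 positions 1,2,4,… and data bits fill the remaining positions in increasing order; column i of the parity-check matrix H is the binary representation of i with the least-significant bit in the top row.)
Codeword c = d · G (mod 2), d = 01011111111:
  c[0] = d·G[:,0] = (01011111111)·(11011010101) mod 2 = 0+1+0+1+1+0+1+0+1+0+1 mod 2 = 0
  c[1] = d·G[:,1] = (01011111111)·(10110110011) mod 2 = 0+0+0+1+0+1+1+0+0+1+1 mod 2 = 1
  c[2] = d·G[:,2] = (01011111111)·(10000000000) mod 2 = 0+0+0+0+0+0+0+0+0+0+0 mod 2 = 0
  c[3] = d·G[:,3] = (01011111111)·(01110001111) mod 2 = 0+1+0+1+0+0+0+1+1+1+1 mod 2 = 0
  c[4] = d·G[:,4] = (01011111111)·(01000000000) mod 2 = 0+1+0+0+0+0+0+0+0+0+0 mod 2 = 1
  c[5] = d·G[:,5] = (01011111111)·(00100000000) mod 2 = 0+0+0+0+0+0+0+0+0+0+0 mod 2 = 0
  c[6] = d·G[:,6] = (01011111111)·(00010000000) mod 2 = 0+0+0+1+0+0+0+0+0+0+0 mod 2 = 1
  c[7] = d·G[:,7] = (01011111111)·(00001111111) mod 2 = 0+0+0+0+1+1+1+1+1+1+1 mod 2 = 1
  c[8] = d·G[:,8] = (01011111111)·(00001000000) mod 2 = 0+0+0+0+1+0+0+0+0+0+0 mod 2 = 1
  c[9] = d·G[:,9] = (01011111111)·(00000100000) mod 2 = 0+0+0+0+0+1+0+0+0+0+0 mod 2 = 1
  c[10] = d·G[:,10] = (01011111111)·(00000010000) mod 2 = 0+0+0+0+0+0+1+0+0+0+0 mod 2 = 1
  c[11] = d·G[:,11] = (01011111111)·(00000001000) mod 2 = 0+0+0+0+0+0+0+1+0+0+0 mod 2 = 1
  c[12] = d·G[:,12] = (01011111111)·(00000000100) mod 2 = 0+0+0+0+0+0+0+0+1+0+0 mod 2 = 1
  c[13] = d·G[:,13] = (01011111111)·(00000000010) mod 2 = 0+0+0+0+0+0+0+0+0+1+0 mod 2 = 1
  c[14] = d·G[:,14] = (01011111111)·(00000000001) mod 2 = 0+0+0+0+0+0+0+0+0+0+1 mod 2 = 1
Codeword = 010010111111111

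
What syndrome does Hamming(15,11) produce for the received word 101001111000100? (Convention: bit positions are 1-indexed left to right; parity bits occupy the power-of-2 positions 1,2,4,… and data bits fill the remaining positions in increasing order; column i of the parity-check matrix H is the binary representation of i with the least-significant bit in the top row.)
Syndrome s = H · r^T (mod 2), r = 101001111000100:
  s[0] = (101010101010101)·(101001111000100) mod 2 = 1+0+1+0+0+0+1+0+1+0+0+0+1+0+0 mod 2 = 1
  s[1] = (011001100110011)·(101001111000100) mod 2 = 0+0+1+0+0+1+1+0+0+0+0+0+0+0+0 mod 2 = 1
  s[2] = (000111100001111)·(101001111000100) mod 2 = 0+0+0+0+0+1+1+0+0+0+0+0+1+0+0 mod 2 = 1
  s[3] = (000000011111111)·(101001111000100) mod 2 = 0+0+0+0+0+0+0+1+1+0+0+0+1+0+0 mod 2 = 1
Syndrome = 1111
Non-zero syndrome: error at position 15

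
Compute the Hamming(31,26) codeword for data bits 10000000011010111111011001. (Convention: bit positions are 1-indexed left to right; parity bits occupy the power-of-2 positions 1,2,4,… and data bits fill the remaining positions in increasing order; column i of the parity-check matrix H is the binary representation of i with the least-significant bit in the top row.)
Codeword c = d · G (mod 2), d = 10000000011010111111011001:
  c[0] = d·G[:,0] = (10000000011010111111011001)·(11011010101101010101010101) mod 2 = 1+0+0+0+0+0+0+0+0+0+1+0+0+0+0+1+0+1+0+1+0+1+0+0+0+1 mod 2 = 1
  c[1] = d·G[:,1] = (10000000011010111111011001)·(10110110011011001100110011) mod 2 = 1+0+0+0+0+0+0+0+0+1+1+0+1+0+0+0+1+1+0+0+0+1+0+0+0+1 mod 2 = 0
  c[2] = d·G[:,2] = (10000000011010111111011001)·(10000000000000000000000000) mod 2 = 1+0+0+0+0+0+0+0+0+0+0+0+0+0+0+0+0+0+0+0+0+0+0+0+0+0 mod 2 = 1
  c[3] = d·G[:,3] = (10000000011010111111011001)·(01110001111000111100001111) mod 2 = 0+0+0+0+0+0+0+0+0+1+1+0+0+0+1+1+1+1+0+0+0+0+1+0+0+1 mod 2 = 0
  c[4] = d·G[:,4] = (10000000011010111111011001)·(01000000000000000000000000) mod 2 = 0+0+0+0+0+0+0+0+0+0+0+0+0+0+0+0+0+0+0+0+0+0+0+0+0+0 mod 2 = 0
  c[5] = d·G[:,5] = (10000000011010111111011001)·(00100000000000000000000000) mod 2 = 0+0+0+0+0+0+0+0+0+0+0+0+0+0+0+0+0+0+0+0+0+0+0+0+0+0 mod 2 = 0
  c[6] = d·G[:,6] = (10000000011010111111011001)·(00010000000000000000000000) mod 2 = 0+0+0+0+0+0+0+0+0+0+0+0+0+0+0+0+0+0+0+0+0+0+0+0+0+0 mod 2 = 0
  c[7] = d·G[:,7] = (10000000011010111111011001)·(00001111111000000011111111) mod 2 = 0+0+0+0+0+0+0+0+0+1+1+0+0+0+0+0+0+0+1+1+0+1+1+0+0+1 mod 2 = 1
  c[8] = d·G[:,8] = (10000000011010111111011001)·(00001000000000000000000000) mod 2 = 0+0+0+0+0+0+0+0+0+0+0+0+0+0+0+0+0+0+0+0+0+0+0+0+0+0 mod 2 = 0
  c[9] = d·G[:,9] = (10000000011010111111011001)·(00000100000000000000000000) mod 2 = 0+0+0+0+0+0+0+0+0+0+0+0+0+0+0+0+0+0+0+0+0+0+0+0+0+0 mod 2 = 0
  c[10] = d·G[:,10] = (10000000011010111111011001)·(00000010000000000000000000) mod 2 = 0+0+0+0+0+0+0+0+0+0+0+0+0+0+0+0+0+0+0+0+0+0+0+0+0+0 mod 2 = 0
  c[11] = d·G[:,11] = (10000000011010111111011001)·(00000001000000000000000000) mod 2 = 0+0+0+0+0+0+0+0+0+0+0+0+0+0+0+0+0+0+0+0+0+0+0+0+0+0 mod 2 = 0
  c[12] = d·G[:,12] = (10000000011010111111011001)·(00000000100000000000000000) mod 2 = 0+0+0+0+0+0+0+0+0+0+0+0+0+0+0+0+0+0+0+0+0+0+0+0+0+0 mod 2 = 0
  c[13] = d·G[:,13] = (10000000011010111111011001)·(00000000010000000000000000) mod 2 = 0+0+0+0+0+0+0+0+0+1+0+0+0+0+0+0+0+0+0+0+0+0+0+0+0+0 mod 2 = 1
  c[14] = d·G[:,14] = (10000000011010111111011001)·(00000000001000000000000000) mod 2 = 0+0+0+0+0+0+0+0+0+0+1+0+0+0+0+0+0+0+0+0+0+0+0+0+0+0 mod 2 = 1
  c[15] = d·G[:,15] = (10000000011010111111011001)·(00000000000111111111111111) mod 2 = 0+0+0+0+0+0+0+0+0+0+0+0+1+0+1+1+1+1+1+1+0+1+1+0+0+1 mod 2 = 0
  c[16] = d·G[:,16] = (10000000011010111111011001)·(00000000000100000000000000) mod 2 = 0+0+0+0+0+0+0+0+0+0+0+0+0+0+0+0+0+0+0+0+0+0+0+0+0+0 mod 2 = 0
  c[17] = d·G[:,17] = (10000000011010111111011001)·(00000000000010000000000000) mod 2 = 0+0+0+0+0+0+0+0+0+0+0+0+1+0+0+0+0+0+0+0+0+0+0+0+0+0 mod 2 = 1
  c[18] = d·G[:,18] = (10000000011010111111011001)·(00000000000001000000000000) mod 2 = 0+0+0+0+0+0+0+0+0+0+0+0+0+0+0+0+0+0+0+0+0+0+0+0+0+0 mod 2 = 0
  c[19] = d·G[:,19] = (10000000011010111111011001)·(00000000000000100000000000) mod 2 = 0+0+0+0+0+0+0+0+0+0+0+0+0+0+1+0+0+0+0+0+0+0+0+0+0+0 mod 2 = 1
  c[20] = d·G[:,20] = (10000000011010111111011001)·(00000000000000010000000000) mod 2 = 0+0+0+0+0+0+0+0+0+0+0+0+0+0+0+1+0+0+0+0+0+0+0+0+0+0 mod 2 = 1
  c[21] = d·G[:,21] = (10000000011010111111011001)·(00000000000000001000000000) mod 2 = 0+0+0+0+0+0+0+0+0+0+0+0+0+0+0+0+1+0+0+0+0+0+0+0+0+0 mod 2 = 1
  c[22] = d·G[:,22] = (10000000011010111111011001)·(00000000000000000100000000) mod 2 = 0+0+0+0+0+0+0+0+0+0+0+0+0+0+0+0+0+1+0+0+0+0+0+0+0+0 mod 2 = 1
  c[23] = d·G[:,23] = (10000000011010111111011001)·(00000000000000000010000000) mod 2 = 0+0+0+0+0+0+0+0+0+0+0+0+0+0+0+0+0+0+1+0+0+0+0+0+0+0 mod 2 = 1
  c[24] = d·G[:,24] = (10000000011010111111011001)·(00000000000000000001000000) mod 2 = 0+0+0+0+0+0+0+0+0+0+0+0+0+0+0+0+0+0+0+1+0+0+0+0+0+0 mod 2 = 1
  c[25] = d·G[:,25] = (10000000011010111111011001)·(00000000000000000000100000) mod 2 = 0+0+0+0+0+0+0+0+0+0+0+0+0+0+0+0+0+0+0+0+0+0+0+0+0+0 mod 2 = 0
  c[26] = d·G[:,26] = (10000000011010111111011001)·(00000000000000000000010000) mod 2 = 0+0+0+0+0+0+0+0+0+0+0+0+0+0+0+0+0+0+0+0+0+1+0+0+0+0 mod 2 = 1
  c[27] = d·G[:,27] = (10000000011010111111011001)·(00000000000000000000001000) mod 2 = 0+0+0+0+0+0+0+0+0+0+0+0+0+0+0+0+0+0+0+0+0+0+1+0+0+0 mod 2 = 1
  c[28] = d·G[:,28] = (10000000011010111111011001)·(00000000000000000000000100) mod 2 = 0+0+0+0+0+0+0+0+0+0+0+0+0+0+0+0+0+0+0+0+0+0+0+0+0+0 mod 2 = 0
  c[29] = d·G[:,29] = (10000000011010111111011001)·(00000000000000000000000010) mod 2 = 0+0+0+0+0+0+0+0+0+0+0+0+0+0+0+0+0+0+0+0+0+0+0+0+0+0 mod 2 = 0
  c[30] = d·G[:,30] = (10000000011010111111011001)·(00000000000000000000000001) mod 2 = 0+0+0+0+0+0+0+0+0+0+0+0+0+0+0+0+0+0+0+0+0+0+0+0+0+1 mod 2 = 1
Codeword = 1010000100000110010111111011001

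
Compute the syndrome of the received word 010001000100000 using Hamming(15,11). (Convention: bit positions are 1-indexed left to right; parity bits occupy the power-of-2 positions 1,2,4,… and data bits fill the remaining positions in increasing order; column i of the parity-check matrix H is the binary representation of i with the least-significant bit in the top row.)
Syndrome s = H · r^T (mod 2), r = 010001000100000:
  s[0] = (101010101010101)·(010001000100000) mod 2 = 0+0+0+0+0+0+0+0+0+0+0+0+0+0+0 mod 2 = 0
  s[1] = (011001100110011)·(010001000100000) mod 2 = 0+1+0+0+0+1+0+0+0+1+0+0+0+0+0 mod 2 = 1
  s[2] = (000111100001111)·(010001000100000) mod 2 = 0+0+0+0+0+1+0+0+0+0+0+0+0+0+0 mod 2 = 1
  s[3] = (000000011111111)·(010001000100000) mod 2 = 0+0+0+0+0+0+0+0+0+1+0+0+0+0+0 mod 2 = 1
Syndrome = 0111
Non-zero syndrome: error at position 14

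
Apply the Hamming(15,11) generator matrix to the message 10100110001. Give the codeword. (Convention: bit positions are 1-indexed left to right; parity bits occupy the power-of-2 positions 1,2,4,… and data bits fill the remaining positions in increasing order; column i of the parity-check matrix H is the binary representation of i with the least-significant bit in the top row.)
Codeword c = d · G (mod 2), d = 10100110001:
  c[0] = d·G[:,0] = (10100110001)·(11011010101) mod 2 = 1+0+0+0+0+0+1+0+0+0+1 mod 2 = 1
  c[1] = d·G[:,1] = (10100110001)·(10110110011) mod 2 = 1+0+1+0+0+1+1+0+0+0+1 mod 2 = 1
  c[2] = d·G[:,2] = (10100110001)·(10000000000) mod 2 = 1+0+0+0+0+0+0+0+0+0+0 mod 2 = 1
  c[3] = d·G[:,3] = (10100110001)·(01110001111) mod 2 = 0+0+1+0+0+0+0+0+0+0+1 mod 2 = 0
  c[4] = d·G[:,4] = (10100110001)·(01000000000) mod 2 = 0+0+0+0+0+0+0+0+0+0+0 mod 2 = 0
  c[5] = d·G[:,5] = (10100110001)·(00100000000) mod 2 = 0+0+1+0+0+0+0+0+0+0+0 mod 2 = 1
  c[6] = d·G[:,6] = (10100110001)·(00010000000) mod 2 = 0+0+0+0+0+0+0+0+0+0+0 mod 2 = 0
  c[7] = d·G[:,7] = (10100110001)·(00001111111) mod 2 = 0+0+0+0+0+1+1+0+0+0+1 mod 2 = 1
  c[8] = d·G[:,8] = (10100110001)·(00001000000) mod 2 = 0+0+0+0+0+0+0+0+0+0+0 mod 2 = 0
  c[9] = d·G[:,9] = (10100110001)·(00000100000) mod 2 = 0+0+0+0+0+1+0+0+0+0+0 mod 2 = 1
  c[10] = d·G[:,10] = (10100110001)·(00000010000) mod 2 = 0+0+0+0+0+0+1+0+0+0+0 mod 2 = 1
  c[11] = d·G[:,11] = (10100110001)·(00000001000) mod 2 = 0+0+0+0+0+0+0+0+0+0+0 mod 2 = 0
  c[12] = d·G[:,12] = (10100110001)·(00000000100) mod 2 = 0+0+0+0+0+0+0+0+0+0+0 mod 2 = 0
  c[13] = d·G[:,13] = (10100110001)·(00000000010) mod 2 = 0+0+0+0+0+0+0+0+0+0+0 mod 2 = 0
  c[14] = d·G[:,14] = (10100110001)·(00000000001) mod 2 = 0+0+0+0+0+0+0+0+0+0+1 mod 2 = 1
Codeword = 111001010110001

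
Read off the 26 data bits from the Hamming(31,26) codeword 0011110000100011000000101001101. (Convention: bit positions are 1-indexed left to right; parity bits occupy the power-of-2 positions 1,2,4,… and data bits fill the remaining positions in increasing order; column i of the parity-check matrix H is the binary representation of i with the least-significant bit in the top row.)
Parity bits occupy power-of-2 positions; data bits are at positions {3,5,6,7,9,10,11,12,13,14,15,17,18,19,20,21,22,23,24,25,26,27,28,29,30,31} (1-indexed).
Extract: c[3]=1 c[5]=1 c[6]=1 c[7]=0 c[9]=0 c[10]=0 c[11]=1 c[12]=0 c[13]=0 c[14]=0 c[15]=1 c[17]=0 c[18]=0 c[19]=0 c[20]=0 c[21]=0 c[22]=0 c[23]=1 c[24]=0 c[25]=1 c[26]=0 c[27]=0 c[28]=1 c[29]=1 c[30]=0 c[31]=1
Data = 11100010001000000101001101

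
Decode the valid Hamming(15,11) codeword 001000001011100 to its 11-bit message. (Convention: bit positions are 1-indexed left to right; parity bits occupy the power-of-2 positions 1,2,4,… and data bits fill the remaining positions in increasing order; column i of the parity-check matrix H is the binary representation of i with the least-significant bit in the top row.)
Parity bits occupy power-of-2 positions; data bits are at positions {3,5,6,7,9,10,11,12,13,14,15} (1-indexed).
Extract: c[3]=1 c[5]=0 c[6]=0 c[7]=0 c[9]=1 c[10]=0 c[11]=1 c[12]=1 c[13]=1 c[14]=0 c[15]=0
Data = 10001011100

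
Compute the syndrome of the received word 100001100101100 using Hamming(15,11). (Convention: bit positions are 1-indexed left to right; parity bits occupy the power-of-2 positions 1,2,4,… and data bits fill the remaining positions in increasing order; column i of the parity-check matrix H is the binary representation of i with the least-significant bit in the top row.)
Syndrome s = H · r^T (mod 2), r = 100001100101100:
  s[0] = (101010101010101)·(100001100101100) mod 2 = 1+0+0+0+0+0+1+0+0+0+0+0+1+0+0 mod 2 = 1
  s[1] = (011001100110011)·(100001100101100) mod 2 = 0+0+0+0+0+1+1+0+0+1+0+0+0+0+0 mod 2 = 1
  s[2] = (000111100001111)·(100001100101100) mod 2 = 0+0+0+0+0+1+1+0+0+0+0+1+1+0+0 mod 2 = 0
  s[3] = (000000011111111)·(100001100101100) mod 2 = 0+0+0+0+0+0+0+0+0+1+0+1+1+0+0 mod 2 = 1
Syndrome = 1101
Non-zero syndrome: error at position 11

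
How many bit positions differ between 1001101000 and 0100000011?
XOR = 1101101011, count of 1s = 7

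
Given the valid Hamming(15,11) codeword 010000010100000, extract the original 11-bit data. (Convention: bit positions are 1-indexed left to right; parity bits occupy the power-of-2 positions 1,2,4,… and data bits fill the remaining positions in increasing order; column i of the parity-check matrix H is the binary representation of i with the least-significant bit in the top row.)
Parity bits occupy power-of-2 positions; data bits are at positions {3,5,6,7,9,10,11,12,13,14,15} (1-indexed).
Extract: c[3]=0 c[5]=0 c[6]=0 c[7]=0 c[9]=0 c[10]=1 c[11]=0 c[12]=0 c[13]=0 c[14]=0 c[15]=0
Data = 00000100000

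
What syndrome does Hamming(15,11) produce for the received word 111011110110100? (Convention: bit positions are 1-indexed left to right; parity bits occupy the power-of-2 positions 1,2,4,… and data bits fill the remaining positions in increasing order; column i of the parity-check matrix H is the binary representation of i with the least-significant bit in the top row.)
Syndrome s = H · r^T (mod 2), r = 111011110110100:
  s[0] = (101010101010101)·(111011110110100) mod 2 = 1+0+1+0+1+0+1+0+0+0+1+0+1+0+0 mod 2 = 0
  s[1] = (011001100110011)·(111011110110100) mod 2 = 0+1+1+0+0+1+1+0+0+1+1+0+0+0+0 mod 2 = 0
  s[2] = (000111100001111)·(111011110110100) mod 2 = 0+0+0+0+1+1+1+0+0+0+0+0+1+0+0 mod 2 = 0
  s[3] = (000000011111111)·(111011110110100) mod 2 = 0+0+0+0+0+0+0+1+0+1+1+0+1+0+0 mod 2 = 0
Syndrome = 0000
s = 0: no error detected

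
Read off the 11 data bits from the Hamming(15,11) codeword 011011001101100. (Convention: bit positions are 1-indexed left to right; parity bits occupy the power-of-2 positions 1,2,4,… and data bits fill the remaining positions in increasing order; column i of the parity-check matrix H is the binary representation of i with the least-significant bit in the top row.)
Parity bits occupy power-of-2 positions; data bits are at positions {3,5,6,7,9,10,11,12,13,14,15} (1-indexed).
Extract: c[3]=1 c[5]=1 c[6]=1 c[7]=0 c[9]=1 c[10]=1 c[11]=0 c[12]=1 c[13]=1 c[14]=0 c[15]=0
Data = 11101101100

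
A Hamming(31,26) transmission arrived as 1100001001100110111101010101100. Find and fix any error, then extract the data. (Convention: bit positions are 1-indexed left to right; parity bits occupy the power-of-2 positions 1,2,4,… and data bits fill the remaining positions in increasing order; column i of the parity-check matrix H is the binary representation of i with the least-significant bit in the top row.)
Syndrome s = H · r^T (mod 2), r = 1100001001100110111101010101100:
  s[0] = (1010101010101010101010101010101)·(1100001001100110111101010101100) mod 2 = 1+0+0+0+0+0+1+0+0+0+1+0+0+0+1+0+1+0+1+0+0+0+0+0+0+0+0+0+1+0+0 mod 2 = 1
  s[1] = (0110011001100110011001100110011)·(1100001001100110111101010101100) mod 2 = 0+1+0+0+0+0+1+0+0+1+1+0+0+1+1+0+0+1+1+0+0+1+0+0+0+1+0+0+0+0+0 mod 2 = 0
  s[2] = (0001111000011110000111100001111)·(1100001001100110111101010101100) mod 2 = 0+0+0+0+0+0+1+0+0+0+0+0+0+1+1+0+0+0+0+1+0+1+0+0+0+0+0+1+1+0+0 mod 2 = 1
  s[3] = (0000000111111110000000011111111)·(1100001001100110111101010101100) mod 2 = 0+0+0+0+0+0+0+0+0+1+1+0+0+1+1+0+0+0+0+0+0+0+0+1+0+1+0+1+1+0+0 mod 2 = 0
  s[4] = (0000000000000001111111111111111)·(1100001001100110111101010101100) mod 2 = 0+0+0+0+0+0+0+0+0+0+0+0+0+0+0+0+1+1+1+1+0+1+0+1+0+1+0+1+1+0+0 mod 2 = 1
Syndrome = 10101
Column 21 of H equals this syndrome → error at bit 21 (1-indexed).
Flip bit 21: 1100001001100110111101010101100 → 1100001001100110111111010101100
Extract data bits at positions {3,5,6,7,9,10,11,12,13,14,15,17,18,19,20,21,22,23,24,25,26,27,28,29,30,31}: 00010110011111111010101100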